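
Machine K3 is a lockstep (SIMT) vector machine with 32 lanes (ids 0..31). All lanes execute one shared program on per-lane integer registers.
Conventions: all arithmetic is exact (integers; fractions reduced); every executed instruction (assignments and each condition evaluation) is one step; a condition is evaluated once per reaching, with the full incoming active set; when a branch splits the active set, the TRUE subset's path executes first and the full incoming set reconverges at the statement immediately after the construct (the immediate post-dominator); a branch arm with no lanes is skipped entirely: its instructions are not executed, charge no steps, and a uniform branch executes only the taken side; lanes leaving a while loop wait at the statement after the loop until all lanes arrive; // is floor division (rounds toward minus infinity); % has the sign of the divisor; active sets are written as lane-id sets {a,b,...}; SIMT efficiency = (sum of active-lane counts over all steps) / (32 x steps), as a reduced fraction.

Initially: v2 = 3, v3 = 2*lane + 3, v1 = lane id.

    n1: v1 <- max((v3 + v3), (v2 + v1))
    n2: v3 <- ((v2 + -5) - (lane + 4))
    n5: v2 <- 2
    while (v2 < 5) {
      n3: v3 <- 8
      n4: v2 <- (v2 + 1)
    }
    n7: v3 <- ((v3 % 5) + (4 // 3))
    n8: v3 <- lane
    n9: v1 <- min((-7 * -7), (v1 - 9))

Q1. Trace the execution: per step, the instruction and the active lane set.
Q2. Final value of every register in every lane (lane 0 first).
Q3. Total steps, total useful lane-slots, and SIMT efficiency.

step 0: v1 <- max((v3 + v3), (v2 + v1)) {0,1,2,3,4,5,6,7,8,9,10,11,12,13,14,15,16,17,18,19,20,21,22,23,24,25,26,27,28,29,30,31}
step 1: v3 <- ((v2 + -5) - (lane + 4)) {0,1,2,3,4,5,6,7,8,9,10,11,12,13,14,15,16,17,18,19,20,21,22,23,24,25,26,27,28,29,30,31}
step 2: v2 <- 2                      {0,1,2,3,4,5,6,7,8,9,10,11,12,13,14,15,16,17,18,19,20,21,22,23,24,25,26,27,28,29,30,31}
step 3: eval (v2 < 5)                {0,1,2,3,4,5,6,7,8,9,10,11,12,13,14,15,16,17,18,19,20,21,22,23,24,25,26,27,28,29,30,31}
step 4: v3 <- 8                      {0,1,2,3,4,5,6,7,8,9,10,11,12,13,14,15,16,17,18,19,20,21,22,23,24,25,26,27,28,29,30,31}
step 5: v2 <- (v2 + 1)               {0,1,2,3,4,5,6,7,8,9,10,11,12,13,14,15,16,17,18,19,20,21,22,23,24,25,26,27,28,29,30,31}
step 6: eval (v2 < 5)                {0,1,2,3,4,5,6,7,8,9,10,11,12,13,14,15,16,17,18,19,20,21,22,23,24,25,26,27,28,29,30,31}
step 7: v3 <- 8                      {0,1,2,3,4,5,6,7,8,9,10,11,12,13,14,15,16,17,18,19,20,21,22,23,24,25,26,27,28,29,30,31}
step 8: v2 <- (v2 + 1)               {0,1,2,3,4,5,6,7,8,9,10,11,12,13,14,15,16,17,18,19,20,21,22,23,24,25,26,27,28,29,30,31}
step 9: eval (v2 < 5)                {0,1,2,3,4,5,6,7,8,9,10,11,12,13,14,15,16,17,18,19,20,21,22,23,24,25,26,27,28,29,30,31}
step 10: v3 <- 8                      {0,1,2,3,4,5,6,7,8,9,10,11,12,13,14,15,16,17,18,19,20,21,22,23,24,25,26,27,28,29,30,31}
step 11: v2 <- (v2 + 1)               {0,1,2,3,4,5,6,7,8,9,10,11,12,13,14,15,16,17,18,19,20,21,22,23,24,25,26,27,28,29,30,31}
step 12: eval (v2 < 5)                {0,1,2,3,4,5,6,7,8,9,10,11,12,13,14,15,16,17,18,19,20,21,22,23,24,25,26,27,28,29,30,31}
step 13: v3 <- ((v3 % 5) + (4 // 3))  {0,1,2,3,4,5,6,7,8,9,10,11,12,13,14,15,16,17,18,19,20,21,22,23,24,25,26,27,28,29,30,31}
step 14: v3 <- lane                   {0,1,2,3,4,5,6,7,8,9,10,11,12,13,14,15,16,17,18,19,20,21,22,23,24,25,26,27,28,29,30,31}
step 15: v1 <- min((-7 * -7), (v1 - 9)) {0,1,2,3,4,5,6,7,8,9,10,11,12,13,14,15,16,17,18,19,20,21,22,23,24,25,26,27,28,29,30,31}

Answer: 16 steps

v2: 5,5,5,5,5,5,5,5,5,5,5,5,5,5,5,5,5,5,5,5,5,5,5,5,5,5,5,5,5,5,5,5
v3: 0,1,2,3,4,5,6,7,8,9,10,11,12,13,14,15,16,17,18,19,20,21,22,23,24,25,26,27,28,29,30,31
v1: -3,1,5,9,13,17,21,25,29,33,37,41,45,49,49,49,49,49,49,49,49,49,49,49,49,49,49,49,49,49,49,49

steps = 16; useful = 512; efficiency = 512/512 = 1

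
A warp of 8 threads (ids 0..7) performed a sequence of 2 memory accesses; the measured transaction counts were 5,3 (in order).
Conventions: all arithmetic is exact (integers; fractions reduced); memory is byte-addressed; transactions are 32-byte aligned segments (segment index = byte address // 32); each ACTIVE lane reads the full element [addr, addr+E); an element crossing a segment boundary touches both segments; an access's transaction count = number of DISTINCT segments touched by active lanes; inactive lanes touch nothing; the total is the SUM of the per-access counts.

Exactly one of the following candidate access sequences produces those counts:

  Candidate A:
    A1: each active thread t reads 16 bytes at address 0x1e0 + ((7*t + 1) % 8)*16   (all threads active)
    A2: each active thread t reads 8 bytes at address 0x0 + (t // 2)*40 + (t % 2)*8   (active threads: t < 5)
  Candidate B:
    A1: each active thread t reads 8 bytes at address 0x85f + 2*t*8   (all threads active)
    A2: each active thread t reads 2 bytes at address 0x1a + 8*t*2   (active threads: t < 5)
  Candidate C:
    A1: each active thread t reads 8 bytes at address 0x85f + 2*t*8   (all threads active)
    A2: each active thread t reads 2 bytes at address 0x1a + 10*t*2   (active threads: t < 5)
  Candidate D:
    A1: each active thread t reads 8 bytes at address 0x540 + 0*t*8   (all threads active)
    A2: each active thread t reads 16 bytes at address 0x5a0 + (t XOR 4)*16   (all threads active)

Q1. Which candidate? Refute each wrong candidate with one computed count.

A: A1 gives 4 transactions, not 5
C: A2 gives 4 transactions, not 3
D: A1 gives 1 transaction, not 5
B: all counts match (5,3)

Answer: B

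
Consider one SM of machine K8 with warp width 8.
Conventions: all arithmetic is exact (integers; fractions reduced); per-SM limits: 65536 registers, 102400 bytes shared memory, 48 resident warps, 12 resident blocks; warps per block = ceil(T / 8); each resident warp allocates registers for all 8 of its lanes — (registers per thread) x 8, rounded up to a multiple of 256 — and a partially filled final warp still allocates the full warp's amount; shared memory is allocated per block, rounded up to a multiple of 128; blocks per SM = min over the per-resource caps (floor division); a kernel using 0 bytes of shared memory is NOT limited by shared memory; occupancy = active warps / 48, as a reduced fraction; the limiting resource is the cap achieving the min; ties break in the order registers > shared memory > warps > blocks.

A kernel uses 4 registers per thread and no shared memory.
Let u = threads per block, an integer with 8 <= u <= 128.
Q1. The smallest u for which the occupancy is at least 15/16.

Answer: u = 25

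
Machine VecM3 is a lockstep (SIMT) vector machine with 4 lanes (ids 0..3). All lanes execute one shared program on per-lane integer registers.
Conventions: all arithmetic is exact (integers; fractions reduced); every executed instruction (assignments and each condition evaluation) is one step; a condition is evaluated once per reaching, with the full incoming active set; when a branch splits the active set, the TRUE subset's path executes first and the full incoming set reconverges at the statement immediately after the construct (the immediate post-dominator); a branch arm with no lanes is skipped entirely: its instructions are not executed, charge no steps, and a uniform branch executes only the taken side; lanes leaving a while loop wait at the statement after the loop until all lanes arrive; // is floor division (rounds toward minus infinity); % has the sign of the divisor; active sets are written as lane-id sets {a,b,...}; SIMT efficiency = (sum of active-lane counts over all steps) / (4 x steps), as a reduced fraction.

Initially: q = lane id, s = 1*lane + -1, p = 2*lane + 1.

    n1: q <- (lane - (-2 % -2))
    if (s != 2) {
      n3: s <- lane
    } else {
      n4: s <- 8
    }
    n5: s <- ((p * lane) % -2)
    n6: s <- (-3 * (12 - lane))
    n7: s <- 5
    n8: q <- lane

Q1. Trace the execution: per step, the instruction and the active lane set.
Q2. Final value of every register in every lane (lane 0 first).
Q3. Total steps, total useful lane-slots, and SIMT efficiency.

step 0: q <- (lane - (-2 % -2))      {0,1,2,3}
step 1: eval (s != 2)                {0,1,2,3}
step 2: s <- lane                    {0,1,2}
step 3: s <- 8                       {3}
step 4: s <- ((p * lane) % -2)       {0,1,2,3}
step 5: s <- (-3 * (12 - lane))      {0,1,2,3}
step 6: s <- 5                       {0,1,2,3}
step 7: q <- lane                    {0,1,2,3}

Answer: 8 steps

q: 0,1,2,3
s: 5,5,5,5
p: 1,3,5,7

steps = 8; useful = 28; efficiency = 28/32 = 7/8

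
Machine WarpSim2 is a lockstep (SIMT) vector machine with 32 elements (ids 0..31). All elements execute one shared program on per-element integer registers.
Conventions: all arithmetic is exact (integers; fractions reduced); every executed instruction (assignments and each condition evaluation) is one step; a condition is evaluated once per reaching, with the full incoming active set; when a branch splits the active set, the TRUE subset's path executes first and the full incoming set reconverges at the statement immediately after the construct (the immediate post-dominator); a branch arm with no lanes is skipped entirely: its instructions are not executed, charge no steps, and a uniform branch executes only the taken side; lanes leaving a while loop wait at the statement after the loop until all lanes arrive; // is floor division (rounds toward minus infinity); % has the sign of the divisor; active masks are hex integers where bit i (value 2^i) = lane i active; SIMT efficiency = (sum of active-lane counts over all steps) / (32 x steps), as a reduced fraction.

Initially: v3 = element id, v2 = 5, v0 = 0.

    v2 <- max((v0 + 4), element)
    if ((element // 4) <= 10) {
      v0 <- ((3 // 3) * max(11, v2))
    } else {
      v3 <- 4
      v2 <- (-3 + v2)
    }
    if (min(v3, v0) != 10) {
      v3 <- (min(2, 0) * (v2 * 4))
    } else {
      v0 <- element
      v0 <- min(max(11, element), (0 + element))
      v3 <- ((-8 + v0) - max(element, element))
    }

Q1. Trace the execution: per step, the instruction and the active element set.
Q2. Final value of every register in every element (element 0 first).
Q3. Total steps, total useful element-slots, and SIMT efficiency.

step 0: v2 <- max((v0 + 4), element) 0xffffffff
step 1: eval ((element // 4) <= 10)  0xffffffff
step 2: v0 <- ((3 // 3) * max(11, v2)) 0xffffffff
step 3: eval (min(v3, v0) != 10)     0xffffffff
step 4: v3 <- (min(2, 0) * (v2 * 4)) 0xfffffbff
step 5: v0 <- element                0x00000400
step 6: v0 <- min(max(11, element), (0 + element)) 0x00000400
step 7: v3 <- ((-8 + v0) - max(element, element)) 0x00000400

Answer: 8 steps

v3: 0,0,0,0,0,0,0,0,0,0,-8,0,0,0,0,0,0,0,0,0,0,0,0,0,0,0,0,0,0,0,0,0
v2: 4,4,4,4,4,5,6,7,8,9,10,11,12,13,14,15,16,17,18,19,20,21,22,23,24,25,26,27,28,29,30,31
v0: 11,11,11,11,11,11,11,11,11,11,10,11,12,13,14,15,16,17,18,19,20,21,22,23,24,25,26,27,28,29,30,31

steps = 8; useful = 162; efficiency = 162/256 = 81/128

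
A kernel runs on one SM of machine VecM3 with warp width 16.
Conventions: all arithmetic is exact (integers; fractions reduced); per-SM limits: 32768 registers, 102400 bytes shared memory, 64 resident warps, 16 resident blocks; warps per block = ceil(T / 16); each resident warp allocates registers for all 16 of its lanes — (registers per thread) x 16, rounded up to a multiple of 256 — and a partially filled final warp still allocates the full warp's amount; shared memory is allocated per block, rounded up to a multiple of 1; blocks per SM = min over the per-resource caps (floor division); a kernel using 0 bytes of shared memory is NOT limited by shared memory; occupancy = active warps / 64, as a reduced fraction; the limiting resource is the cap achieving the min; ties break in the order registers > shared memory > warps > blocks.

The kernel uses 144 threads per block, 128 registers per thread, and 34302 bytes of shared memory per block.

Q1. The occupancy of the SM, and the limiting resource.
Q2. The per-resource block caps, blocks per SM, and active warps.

Answer: occupancy 9/64, limited by registers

registers: 1 block
shared memory: 2 blocks
warps: 7 blocks
blocks: 16 blocks

Answer: 1 block, 9 active warps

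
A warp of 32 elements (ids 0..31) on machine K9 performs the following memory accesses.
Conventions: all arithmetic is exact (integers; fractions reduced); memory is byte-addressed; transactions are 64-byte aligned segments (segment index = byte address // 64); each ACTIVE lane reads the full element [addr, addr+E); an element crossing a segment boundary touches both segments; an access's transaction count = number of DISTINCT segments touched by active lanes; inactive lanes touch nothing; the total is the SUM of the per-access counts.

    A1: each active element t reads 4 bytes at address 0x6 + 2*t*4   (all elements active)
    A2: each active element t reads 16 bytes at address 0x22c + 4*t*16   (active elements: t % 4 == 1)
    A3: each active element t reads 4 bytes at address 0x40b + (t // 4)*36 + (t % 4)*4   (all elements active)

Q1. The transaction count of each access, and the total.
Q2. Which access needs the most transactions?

A1: 5 transactions
A2: 8 transactions
A3: 5 transactions

Answer: 5,8,5; total 18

Answer: A2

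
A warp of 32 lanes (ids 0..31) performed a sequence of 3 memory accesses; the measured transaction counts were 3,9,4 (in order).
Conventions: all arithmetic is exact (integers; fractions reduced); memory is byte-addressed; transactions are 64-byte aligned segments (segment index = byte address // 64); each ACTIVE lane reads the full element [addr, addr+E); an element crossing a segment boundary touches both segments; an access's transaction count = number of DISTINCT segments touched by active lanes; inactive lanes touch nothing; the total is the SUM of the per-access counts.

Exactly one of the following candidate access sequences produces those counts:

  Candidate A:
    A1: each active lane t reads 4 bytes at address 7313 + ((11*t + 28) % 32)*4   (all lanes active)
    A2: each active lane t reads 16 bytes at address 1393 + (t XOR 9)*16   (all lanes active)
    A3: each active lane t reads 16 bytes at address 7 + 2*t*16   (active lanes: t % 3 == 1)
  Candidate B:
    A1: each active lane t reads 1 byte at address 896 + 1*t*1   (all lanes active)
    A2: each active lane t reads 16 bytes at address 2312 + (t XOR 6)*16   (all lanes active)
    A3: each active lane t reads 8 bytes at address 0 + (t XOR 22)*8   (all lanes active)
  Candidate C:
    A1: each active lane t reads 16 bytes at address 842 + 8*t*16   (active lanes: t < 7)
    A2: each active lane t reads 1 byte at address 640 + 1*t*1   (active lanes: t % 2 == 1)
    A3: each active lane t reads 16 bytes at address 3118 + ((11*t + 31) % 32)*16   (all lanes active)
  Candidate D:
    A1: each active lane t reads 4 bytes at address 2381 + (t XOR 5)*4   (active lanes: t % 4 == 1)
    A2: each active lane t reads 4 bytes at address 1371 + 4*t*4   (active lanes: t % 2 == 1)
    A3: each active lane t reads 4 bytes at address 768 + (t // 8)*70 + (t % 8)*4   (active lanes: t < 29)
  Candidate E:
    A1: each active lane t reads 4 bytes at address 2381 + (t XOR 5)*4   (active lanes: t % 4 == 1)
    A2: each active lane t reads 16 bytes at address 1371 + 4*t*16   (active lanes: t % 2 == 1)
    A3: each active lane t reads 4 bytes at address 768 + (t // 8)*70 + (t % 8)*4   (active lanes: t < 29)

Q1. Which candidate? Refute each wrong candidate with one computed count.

A: A3 gives 11 transactions, not 4
B: A1 gives 1 transaction, not 3
C: A1 gives 7 transactions, not 3
E: A2 gives 16 transactions, not 9
D: all counts match (3,9,4)

Answer: D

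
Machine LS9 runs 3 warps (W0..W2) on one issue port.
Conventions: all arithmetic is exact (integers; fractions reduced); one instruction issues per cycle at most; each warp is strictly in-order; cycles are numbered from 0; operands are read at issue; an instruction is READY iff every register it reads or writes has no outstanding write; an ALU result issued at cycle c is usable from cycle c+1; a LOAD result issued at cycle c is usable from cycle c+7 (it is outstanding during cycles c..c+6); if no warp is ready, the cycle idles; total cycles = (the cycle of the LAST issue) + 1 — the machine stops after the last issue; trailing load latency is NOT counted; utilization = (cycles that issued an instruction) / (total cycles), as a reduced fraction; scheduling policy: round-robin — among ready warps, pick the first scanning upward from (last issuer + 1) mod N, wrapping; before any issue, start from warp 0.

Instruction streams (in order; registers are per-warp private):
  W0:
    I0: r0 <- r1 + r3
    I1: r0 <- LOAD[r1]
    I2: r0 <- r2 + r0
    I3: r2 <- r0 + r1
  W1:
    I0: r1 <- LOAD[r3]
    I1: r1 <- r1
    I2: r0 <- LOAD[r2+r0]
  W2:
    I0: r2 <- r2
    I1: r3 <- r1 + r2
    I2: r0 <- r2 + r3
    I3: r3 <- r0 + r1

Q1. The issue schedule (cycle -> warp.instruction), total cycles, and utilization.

cycle 0: W0.I0
cycle 1: W1.I0
cycle 2: W2.I0
cycle 3: W0.I1
cycle 4: W2.I1
cycle 5: W2.I2
cycle 6: W2.I3
cycle 7: idle
cycle 8: W1.I1
cycle 9: W1.I2
cycle 10: W0.I2
cycle 11: W0.I3

Answer: 12 cycles, utilization 11/12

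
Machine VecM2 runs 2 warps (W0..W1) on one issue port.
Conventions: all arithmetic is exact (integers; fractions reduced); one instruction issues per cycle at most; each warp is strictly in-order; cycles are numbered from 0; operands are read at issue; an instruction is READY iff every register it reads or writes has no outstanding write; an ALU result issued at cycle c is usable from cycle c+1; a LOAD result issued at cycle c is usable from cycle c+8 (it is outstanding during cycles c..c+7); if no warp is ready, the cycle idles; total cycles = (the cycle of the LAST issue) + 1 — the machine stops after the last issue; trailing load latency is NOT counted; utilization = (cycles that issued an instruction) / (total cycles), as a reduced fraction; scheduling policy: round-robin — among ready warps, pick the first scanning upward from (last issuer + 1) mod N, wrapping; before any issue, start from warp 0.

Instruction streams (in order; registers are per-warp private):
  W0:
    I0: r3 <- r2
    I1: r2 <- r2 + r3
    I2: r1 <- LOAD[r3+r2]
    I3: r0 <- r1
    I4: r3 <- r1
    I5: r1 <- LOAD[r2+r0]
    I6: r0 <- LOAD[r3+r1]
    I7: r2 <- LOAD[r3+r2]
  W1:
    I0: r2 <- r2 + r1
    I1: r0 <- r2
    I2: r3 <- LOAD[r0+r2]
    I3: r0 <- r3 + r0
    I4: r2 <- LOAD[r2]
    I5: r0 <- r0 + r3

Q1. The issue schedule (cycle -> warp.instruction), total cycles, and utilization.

cycle 0: W0.I0
cycle 1: W1.I0
cycle 2: W0.I1
cycle 3: W1.I1
cycle 4: W0.I2
cycle 5: W1.I2
cycle 6: idle
cycle 7: idle
cycle 8: idle
cycle 9: idle
cycle 10: idle
cycle 11: idle
cycle 12: W0.I3
cycle 13: W1.I3
cycle 14: W0.I4
cycle 15: W1.I4
cycle 16: W0.I5
cycle 17: W1.I5
cycle 18: idle
cycle 19: idle
cycle 20: idle
cycle 21: idle
cycle 22: idle
cycle 23: idle
cycle 24: W0.I6
cycle 25: W0.I7

Answer: 26 cycles, utilization 7/13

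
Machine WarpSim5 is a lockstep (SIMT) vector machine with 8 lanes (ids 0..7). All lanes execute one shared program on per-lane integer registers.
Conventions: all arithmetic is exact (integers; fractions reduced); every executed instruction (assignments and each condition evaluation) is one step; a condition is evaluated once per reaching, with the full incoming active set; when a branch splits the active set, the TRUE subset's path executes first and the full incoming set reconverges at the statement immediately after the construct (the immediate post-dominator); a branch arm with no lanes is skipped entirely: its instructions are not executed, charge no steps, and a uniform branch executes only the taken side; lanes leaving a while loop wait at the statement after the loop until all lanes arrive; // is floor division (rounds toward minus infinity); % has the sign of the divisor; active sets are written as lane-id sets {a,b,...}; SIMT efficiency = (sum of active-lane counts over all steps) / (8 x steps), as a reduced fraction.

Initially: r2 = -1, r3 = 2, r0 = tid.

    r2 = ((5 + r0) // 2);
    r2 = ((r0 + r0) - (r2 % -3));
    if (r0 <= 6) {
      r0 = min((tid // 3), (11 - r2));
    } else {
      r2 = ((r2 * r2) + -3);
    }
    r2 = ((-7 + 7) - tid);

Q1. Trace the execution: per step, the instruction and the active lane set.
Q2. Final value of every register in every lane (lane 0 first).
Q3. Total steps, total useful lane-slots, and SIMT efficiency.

step 0: r2 <- ((5 + r0) // 2)        {0,1,2,3,4,5,6,7}
step 1: r2 <- ((r0 + r0) - (r2 % -3)) {0,1,2,3,4,5,6,7}
step 2: eval (r0 <= 6)               {0,1,2,3,4,5,6,7}
step 3: r0 <- min((tid // 3), (11 - r2)) {0,1,2,3,4,5,6}
step 4: r2 <- ((r2 * r2) + -3)       {7}
step 5: r2 <- ((-7 + 7) - tid)       {0,1,2,3,4,5,6,7}

Answer: 6 steps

r2: 0,-1,-2,-3,-4,-5,-6,-7
r3: 2,2,2,2,2,2,2,2
r0: 0,0,0,1,1,0,-2,7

steps = 6; useful = 40; efficiency = 40/48 = 5/6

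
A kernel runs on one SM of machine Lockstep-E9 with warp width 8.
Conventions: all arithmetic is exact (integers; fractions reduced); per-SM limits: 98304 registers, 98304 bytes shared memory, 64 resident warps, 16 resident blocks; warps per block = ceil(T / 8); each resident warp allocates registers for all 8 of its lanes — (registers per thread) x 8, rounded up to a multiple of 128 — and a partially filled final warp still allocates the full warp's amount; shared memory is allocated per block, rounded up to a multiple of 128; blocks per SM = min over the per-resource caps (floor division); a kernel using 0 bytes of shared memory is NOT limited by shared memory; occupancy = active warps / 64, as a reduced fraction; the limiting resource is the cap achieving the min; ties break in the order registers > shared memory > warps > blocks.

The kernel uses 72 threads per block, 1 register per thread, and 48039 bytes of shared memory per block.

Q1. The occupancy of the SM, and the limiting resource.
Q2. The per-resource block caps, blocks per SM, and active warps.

Answer: occupancy 9/32, limited by shared memory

registers: 85 blocks
shared memory: 2 blocks
warps: 7 blocks
blocks: 16 blocks

Answer: 2 blocks, 18 active warps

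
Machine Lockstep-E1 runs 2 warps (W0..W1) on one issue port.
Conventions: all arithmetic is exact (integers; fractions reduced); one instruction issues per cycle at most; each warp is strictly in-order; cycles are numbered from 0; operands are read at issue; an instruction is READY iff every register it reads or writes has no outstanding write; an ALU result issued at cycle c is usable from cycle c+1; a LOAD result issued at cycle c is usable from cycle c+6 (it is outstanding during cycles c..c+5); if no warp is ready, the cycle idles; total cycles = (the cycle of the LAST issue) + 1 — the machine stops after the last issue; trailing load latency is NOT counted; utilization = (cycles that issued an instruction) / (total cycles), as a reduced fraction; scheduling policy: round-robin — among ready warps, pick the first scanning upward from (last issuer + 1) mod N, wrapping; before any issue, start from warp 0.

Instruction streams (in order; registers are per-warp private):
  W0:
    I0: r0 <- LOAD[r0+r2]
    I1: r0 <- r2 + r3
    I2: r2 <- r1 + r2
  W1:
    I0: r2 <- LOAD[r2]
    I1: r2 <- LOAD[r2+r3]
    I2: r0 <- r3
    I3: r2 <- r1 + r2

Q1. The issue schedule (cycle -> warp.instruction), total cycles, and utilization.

cycle 0: W0.I0
cycle 1: W1.I0
cycle 2: idle
cycle 3: idle
cycle 4: idle
cycle 5: idle
cycle 6: W0.I1
cycle 7: W1.I1
cycle 8: W0.I2
cycle 9: W1.I2
cycle 10: idle
cycle 11: idle
cycle 12: idle
cycle 13: W1.I3

Answer: 14 cycles, utilization 1/2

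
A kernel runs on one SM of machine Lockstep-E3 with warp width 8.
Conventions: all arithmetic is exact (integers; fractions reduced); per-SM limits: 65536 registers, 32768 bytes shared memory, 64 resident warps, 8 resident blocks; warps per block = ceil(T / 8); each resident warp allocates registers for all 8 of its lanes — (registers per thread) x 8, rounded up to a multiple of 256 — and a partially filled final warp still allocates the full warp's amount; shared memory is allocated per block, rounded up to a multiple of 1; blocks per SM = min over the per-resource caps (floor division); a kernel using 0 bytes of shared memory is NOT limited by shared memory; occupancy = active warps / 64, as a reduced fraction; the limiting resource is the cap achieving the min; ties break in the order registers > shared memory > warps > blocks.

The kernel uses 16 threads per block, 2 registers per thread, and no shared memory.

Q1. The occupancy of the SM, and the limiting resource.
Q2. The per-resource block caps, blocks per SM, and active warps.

Answer: occupancy 1/4, limited by blocks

registers: 128 blocks
shared memory: no limit (kernel uses none)
warps: 32 blocks
blocks: 8 blocks

Answer: 8 blocks, 16 active warps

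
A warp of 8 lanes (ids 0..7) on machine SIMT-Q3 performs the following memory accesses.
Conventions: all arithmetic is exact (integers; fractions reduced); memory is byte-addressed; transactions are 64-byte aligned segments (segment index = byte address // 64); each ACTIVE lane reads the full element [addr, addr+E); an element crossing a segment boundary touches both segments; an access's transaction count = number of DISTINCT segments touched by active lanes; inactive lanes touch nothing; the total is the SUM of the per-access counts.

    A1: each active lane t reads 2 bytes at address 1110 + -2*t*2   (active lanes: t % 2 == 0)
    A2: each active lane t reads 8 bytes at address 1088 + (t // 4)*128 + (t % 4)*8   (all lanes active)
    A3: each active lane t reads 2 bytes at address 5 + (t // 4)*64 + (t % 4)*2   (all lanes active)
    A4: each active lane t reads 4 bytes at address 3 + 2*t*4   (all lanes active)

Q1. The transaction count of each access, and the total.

A1: 2 transactions
A2: 2 transactions
A3: 2 transactions
A4: 1 transaction

Answer: 2,2,2,1; total 7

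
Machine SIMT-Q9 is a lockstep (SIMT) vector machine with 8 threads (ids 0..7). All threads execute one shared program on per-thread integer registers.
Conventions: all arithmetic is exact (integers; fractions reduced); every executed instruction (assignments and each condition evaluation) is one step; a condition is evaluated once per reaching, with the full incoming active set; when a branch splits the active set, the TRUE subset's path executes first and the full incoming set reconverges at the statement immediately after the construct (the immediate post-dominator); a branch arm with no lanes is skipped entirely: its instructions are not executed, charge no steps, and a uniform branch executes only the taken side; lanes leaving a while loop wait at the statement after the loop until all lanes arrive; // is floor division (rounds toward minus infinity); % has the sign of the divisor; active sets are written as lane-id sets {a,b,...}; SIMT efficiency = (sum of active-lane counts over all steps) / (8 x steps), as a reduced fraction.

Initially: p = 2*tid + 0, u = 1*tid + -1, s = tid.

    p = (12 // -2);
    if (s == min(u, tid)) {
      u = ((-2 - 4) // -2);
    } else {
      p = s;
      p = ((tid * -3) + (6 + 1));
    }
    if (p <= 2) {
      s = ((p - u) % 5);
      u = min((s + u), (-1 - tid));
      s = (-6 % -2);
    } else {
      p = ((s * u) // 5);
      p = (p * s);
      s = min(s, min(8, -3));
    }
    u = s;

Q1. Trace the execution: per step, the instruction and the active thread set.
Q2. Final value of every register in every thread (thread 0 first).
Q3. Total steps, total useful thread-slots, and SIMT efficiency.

step 0: p <- (12 // -2)              {0,1,2,3,4,5,6,7}
step 1: eval (s == min(u, tid))      {0,1,2,3,4,5,6,7}
step 2: p <- s                       {0,1,2,3,4,5,6,7}
step 3: p <- ((tid * -3) + (6 + 1))  {0,1,2,3,4,5,6,7}
step 4: eval (p <= 2)                {0,1,2,3,4,5,6,7}
step 5: s <- ((p - u) % 5)           {2,3,4,5,6,7}
step 6: u <- min((s + u), (-1 - tid)) {2,3,4,5,6,7}
step 7: s <- (-6 % -2)               {2,3,4,5,6,7}
step 8: p <- ((s * u) // 5)          {0,1}
step 9: p <- (p * s)                 {0,1}
step 10: s <- min(s, min(8, -3))      {0,1}
step 11: u <- s                       {0,1,2,3,4,5,6,7}

Answer: 12 steps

p: 0,0,1,-2,-5,-8,-11,-14
u: -3,-3,0,0,0,0,0,0
s: -3,-3,0,0,0,0,0,0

steps = 12; useful = 72; efficiency = 72/96 = 3/4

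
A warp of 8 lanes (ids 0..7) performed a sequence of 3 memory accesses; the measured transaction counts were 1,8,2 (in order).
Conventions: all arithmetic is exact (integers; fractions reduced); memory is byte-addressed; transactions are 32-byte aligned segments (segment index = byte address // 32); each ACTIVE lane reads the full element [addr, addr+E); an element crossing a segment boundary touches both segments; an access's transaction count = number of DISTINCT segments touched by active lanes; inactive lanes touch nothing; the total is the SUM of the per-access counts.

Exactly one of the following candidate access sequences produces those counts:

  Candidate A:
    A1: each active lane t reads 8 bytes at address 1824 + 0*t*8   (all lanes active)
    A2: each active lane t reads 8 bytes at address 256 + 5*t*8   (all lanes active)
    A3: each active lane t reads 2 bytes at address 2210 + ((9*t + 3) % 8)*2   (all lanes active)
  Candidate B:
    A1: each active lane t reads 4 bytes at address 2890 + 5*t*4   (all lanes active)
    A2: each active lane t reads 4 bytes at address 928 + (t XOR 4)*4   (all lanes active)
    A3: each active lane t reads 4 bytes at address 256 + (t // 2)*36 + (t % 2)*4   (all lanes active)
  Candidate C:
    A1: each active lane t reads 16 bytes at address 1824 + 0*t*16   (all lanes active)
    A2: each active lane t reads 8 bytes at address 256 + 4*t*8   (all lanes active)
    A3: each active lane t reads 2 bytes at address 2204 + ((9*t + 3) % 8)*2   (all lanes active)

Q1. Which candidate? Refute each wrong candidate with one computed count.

A: A3 gives 1 transaction, not 2
B: A1 gives 5 transactions, not 1
C: all counts match (1,8,2)

Answer: C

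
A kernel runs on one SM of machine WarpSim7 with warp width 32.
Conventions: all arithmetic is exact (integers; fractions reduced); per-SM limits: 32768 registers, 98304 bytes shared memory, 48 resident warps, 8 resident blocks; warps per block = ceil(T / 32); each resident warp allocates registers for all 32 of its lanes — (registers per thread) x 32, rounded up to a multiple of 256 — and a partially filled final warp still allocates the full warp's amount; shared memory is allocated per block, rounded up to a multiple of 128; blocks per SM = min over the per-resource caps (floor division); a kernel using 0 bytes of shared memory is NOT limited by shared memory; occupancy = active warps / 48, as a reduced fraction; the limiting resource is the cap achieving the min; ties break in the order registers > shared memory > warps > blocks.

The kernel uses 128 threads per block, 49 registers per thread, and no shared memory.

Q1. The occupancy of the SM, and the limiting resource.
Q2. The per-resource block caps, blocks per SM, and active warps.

Answer: occupancy 1/3, limited by registers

registers: 4 blocks
shared memory: no limit (kernel uses none)
warps: 12 blocks
blocks: 8 blocks

Answer: 4 blocks, 16 active warps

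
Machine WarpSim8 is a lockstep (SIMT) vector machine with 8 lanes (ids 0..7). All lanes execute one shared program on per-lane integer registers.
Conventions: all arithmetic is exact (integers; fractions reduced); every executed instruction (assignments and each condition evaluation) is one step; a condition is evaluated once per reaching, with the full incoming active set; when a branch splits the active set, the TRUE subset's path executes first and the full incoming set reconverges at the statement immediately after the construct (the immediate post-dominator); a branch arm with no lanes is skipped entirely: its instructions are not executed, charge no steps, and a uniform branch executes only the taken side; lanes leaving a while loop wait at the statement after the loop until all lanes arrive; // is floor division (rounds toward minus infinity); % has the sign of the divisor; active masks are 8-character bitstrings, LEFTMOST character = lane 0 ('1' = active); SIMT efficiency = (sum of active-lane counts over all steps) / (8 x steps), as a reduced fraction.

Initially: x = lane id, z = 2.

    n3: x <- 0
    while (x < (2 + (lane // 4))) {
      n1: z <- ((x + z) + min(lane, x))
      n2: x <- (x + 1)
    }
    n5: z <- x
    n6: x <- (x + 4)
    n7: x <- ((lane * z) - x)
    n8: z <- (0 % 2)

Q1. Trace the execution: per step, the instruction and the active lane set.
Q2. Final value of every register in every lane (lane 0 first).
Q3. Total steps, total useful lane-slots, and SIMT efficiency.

step 0: x <- 0                       11111111
step 1: eval (x < (2 + (lane // 4))) 11111111
step 2: z <- ((x + z) + min(lane, x)) 11111111
step 3: x <- (x + 1)                 11111111
step 4: eval (x < (2 + (lane // 4))) 11111111
step 5: z <- ((x + z) + min(lane, x)) 11111111
step 6: x <- (x + 1)                 11111111
step 7: eval (x < (2 + (lane // 4))) 11111111
step 8: z <- ((x + z) + min(lane, x)) 00001111
step 9: x <- (x + 1)                 00001111
step 10: eval (x < (2 + (lane // 4))) 00001111
step 11: z <- x                       11111111
step 12: x <- (x + 4)                 11111111
step 13: x <- ((lane * z) - x)        11111111
step 14: z <- (0 % 2)                 11111111

Answer: 15 steps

x: -6,-4,-2,0,5,8,11,14
z: 0,0,0,0,0,0,0,0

steps = 15; useful = 108; efficiency = 108/120 = 9/10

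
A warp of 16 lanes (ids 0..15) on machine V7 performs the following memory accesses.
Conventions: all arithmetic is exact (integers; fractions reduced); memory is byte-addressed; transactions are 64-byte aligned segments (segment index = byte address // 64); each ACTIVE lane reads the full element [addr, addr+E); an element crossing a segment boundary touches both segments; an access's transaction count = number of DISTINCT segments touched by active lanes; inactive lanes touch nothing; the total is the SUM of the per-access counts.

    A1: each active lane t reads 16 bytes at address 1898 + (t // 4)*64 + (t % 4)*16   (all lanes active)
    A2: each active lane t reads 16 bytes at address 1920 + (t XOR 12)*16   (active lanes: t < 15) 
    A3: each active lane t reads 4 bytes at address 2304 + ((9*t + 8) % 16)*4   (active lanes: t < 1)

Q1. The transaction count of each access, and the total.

A1: 5 transactions
A2: 4 transactions
A3: 1 transaction

Answer: 5,4,1; total 10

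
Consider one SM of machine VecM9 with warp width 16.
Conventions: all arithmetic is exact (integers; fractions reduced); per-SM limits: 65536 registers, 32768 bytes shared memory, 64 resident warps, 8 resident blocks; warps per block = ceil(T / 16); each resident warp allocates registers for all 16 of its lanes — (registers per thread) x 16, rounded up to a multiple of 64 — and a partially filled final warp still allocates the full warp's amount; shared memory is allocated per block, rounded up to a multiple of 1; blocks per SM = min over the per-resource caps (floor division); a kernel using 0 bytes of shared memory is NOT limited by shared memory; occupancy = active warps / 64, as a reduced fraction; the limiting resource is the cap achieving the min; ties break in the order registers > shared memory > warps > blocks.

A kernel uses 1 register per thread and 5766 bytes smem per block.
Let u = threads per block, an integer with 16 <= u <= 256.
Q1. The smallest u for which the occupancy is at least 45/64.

Answer: u = 129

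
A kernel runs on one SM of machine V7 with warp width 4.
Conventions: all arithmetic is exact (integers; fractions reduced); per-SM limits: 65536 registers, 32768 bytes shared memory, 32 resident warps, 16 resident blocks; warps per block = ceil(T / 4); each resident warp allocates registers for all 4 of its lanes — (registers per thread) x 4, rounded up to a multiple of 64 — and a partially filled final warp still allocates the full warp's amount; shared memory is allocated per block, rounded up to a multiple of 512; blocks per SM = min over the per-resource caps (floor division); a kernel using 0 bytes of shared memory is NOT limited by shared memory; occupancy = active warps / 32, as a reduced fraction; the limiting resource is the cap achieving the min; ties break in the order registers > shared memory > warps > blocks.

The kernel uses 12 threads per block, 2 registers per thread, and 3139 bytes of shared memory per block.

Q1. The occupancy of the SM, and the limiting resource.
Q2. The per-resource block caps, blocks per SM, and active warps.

Answer: occupancy 27/32, limited by shared memory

registers: 341 blocks
shared memory: 9 blocks
warps: 10 blocks
blocks: 16 blocks

Answer: 9 blocks, 27 active warps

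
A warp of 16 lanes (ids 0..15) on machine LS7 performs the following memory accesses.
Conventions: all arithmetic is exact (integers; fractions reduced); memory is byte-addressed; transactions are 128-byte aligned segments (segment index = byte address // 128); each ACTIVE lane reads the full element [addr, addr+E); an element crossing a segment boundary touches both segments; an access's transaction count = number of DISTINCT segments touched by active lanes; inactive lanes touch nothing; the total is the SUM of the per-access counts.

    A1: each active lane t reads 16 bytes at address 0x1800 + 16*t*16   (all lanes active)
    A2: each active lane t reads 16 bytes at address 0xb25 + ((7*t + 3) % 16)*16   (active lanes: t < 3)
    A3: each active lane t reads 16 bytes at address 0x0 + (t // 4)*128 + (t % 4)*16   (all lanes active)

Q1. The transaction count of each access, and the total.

A1: 16 transactions
A2: 2 transactions
A3: 4 transactions

Answer: 16,2,4; total 22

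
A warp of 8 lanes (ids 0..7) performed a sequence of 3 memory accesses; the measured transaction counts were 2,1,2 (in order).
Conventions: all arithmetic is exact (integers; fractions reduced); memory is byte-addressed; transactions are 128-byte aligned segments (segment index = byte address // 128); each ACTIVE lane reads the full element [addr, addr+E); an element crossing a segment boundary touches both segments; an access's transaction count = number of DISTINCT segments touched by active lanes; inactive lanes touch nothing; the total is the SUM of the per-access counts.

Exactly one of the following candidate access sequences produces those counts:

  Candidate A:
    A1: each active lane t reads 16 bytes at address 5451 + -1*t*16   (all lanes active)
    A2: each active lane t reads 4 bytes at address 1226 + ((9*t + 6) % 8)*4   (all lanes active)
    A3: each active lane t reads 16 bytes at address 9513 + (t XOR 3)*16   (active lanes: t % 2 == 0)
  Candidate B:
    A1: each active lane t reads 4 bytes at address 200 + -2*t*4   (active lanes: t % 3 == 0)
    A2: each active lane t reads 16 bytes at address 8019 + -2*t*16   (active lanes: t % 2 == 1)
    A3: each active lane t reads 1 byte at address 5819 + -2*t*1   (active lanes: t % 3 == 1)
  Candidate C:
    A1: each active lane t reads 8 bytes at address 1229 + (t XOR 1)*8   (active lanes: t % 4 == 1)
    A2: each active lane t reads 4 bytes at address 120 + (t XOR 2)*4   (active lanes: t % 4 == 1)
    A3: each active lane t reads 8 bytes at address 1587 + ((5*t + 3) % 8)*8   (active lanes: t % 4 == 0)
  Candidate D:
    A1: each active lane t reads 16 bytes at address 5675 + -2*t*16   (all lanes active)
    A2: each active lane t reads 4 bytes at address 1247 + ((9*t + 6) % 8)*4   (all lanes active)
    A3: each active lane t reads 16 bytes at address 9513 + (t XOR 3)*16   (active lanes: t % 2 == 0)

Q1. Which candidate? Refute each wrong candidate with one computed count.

B: A1 gives 1 transaction, not 2
C: A1 gives 1 transaction, not 2
D: A1 gives 3 transactions, not 2
A: all counts match (2,1,2)

Answer: A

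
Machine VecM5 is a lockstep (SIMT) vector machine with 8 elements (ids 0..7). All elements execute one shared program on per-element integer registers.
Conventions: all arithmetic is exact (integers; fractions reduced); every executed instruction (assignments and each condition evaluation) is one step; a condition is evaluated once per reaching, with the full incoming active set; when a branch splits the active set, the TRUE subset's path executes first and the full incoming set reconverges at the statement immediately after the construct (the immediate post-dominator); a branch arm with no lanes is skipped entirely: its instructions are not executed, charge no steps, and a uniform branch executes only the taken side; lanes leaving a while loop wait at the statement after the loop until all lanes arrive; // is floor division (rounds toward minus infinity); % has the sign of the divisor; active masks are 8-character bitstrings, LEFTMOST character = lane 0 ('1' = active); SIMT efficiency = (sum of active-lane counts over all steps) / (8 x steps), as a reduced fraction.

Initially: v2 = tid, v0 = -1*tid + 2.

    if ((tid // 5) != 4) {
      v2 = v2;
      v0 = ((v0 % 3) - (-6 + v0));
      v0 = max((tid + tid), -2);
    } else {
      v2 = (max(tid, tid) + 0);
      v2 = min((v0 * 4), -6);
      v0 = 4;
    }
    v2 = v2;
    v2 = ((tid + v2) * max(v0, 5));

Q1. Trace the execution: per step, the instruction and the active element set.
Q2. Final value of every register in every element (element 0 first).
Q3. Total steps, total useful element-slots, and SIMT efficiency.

step 0: eval ((tid // 5) != 4)       11111111
step 1: v2 <- v2                     11111111
step 2: v0 <- ((v0 % 3) - (-6 + v0)) 11111111
step 3: v0 <- max((tid + tid), -2)   11111111
step 4: v2 <- v2                     11111111
step 5: v2 <- ((tid + v2) * max(v0, 5)) 11111111

Answer: 6 steps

v2: 0,10,20,36,64,100,144,196
v0: 0,2,4,6,8,10,12,14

steps = 6; useful = 48; efficiency = 48/48 = 1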